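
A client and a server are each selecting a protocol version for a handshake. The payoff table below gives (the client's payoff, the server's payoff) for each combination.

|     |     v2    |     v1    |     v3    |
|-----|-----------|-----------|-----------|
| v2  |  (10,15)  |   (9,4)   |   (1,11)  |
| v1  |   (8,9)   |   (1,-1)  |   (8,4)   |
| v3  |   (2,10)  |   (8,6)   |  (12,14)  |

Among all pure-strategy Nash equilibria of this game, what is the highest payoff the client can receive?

12

Both v2 is a pure NE (the client: 10 ≥ 8; the server: 15 ≥ 11). The client gets 10.
Both v3 is a pure NE (the client: 12 ≥ 8; the server: 14 ≥ 10). The client gets 12.
Every other cell has a profitable deviation for at least one player. Highest of {10, 12} is 12.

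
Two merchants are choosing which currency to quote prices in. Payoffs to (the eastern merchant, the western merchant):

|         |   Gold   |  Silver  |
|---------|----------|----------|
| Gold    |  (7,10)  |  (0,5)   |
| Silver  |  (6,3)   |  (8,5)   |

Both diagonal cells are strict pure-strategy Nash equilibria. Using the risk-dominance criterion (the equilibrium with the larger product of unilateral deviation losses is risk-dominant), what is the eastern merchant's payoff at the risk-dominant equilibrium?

At both Gold: the eastern merchant loses 7 − 6 = 1 by deviating; the western merchant loses 10 − 5 = 5. Product = 1·5 = 5.
At both Silver: the eastern merchant loses 8 − 0 = 8 by deviating; the western merchant loses 5 − 3 = 2. Product = 8·2 = 16.
16 > 5, so both Silver is risk-dominant. The eastern merchant's payoff there is 8.

8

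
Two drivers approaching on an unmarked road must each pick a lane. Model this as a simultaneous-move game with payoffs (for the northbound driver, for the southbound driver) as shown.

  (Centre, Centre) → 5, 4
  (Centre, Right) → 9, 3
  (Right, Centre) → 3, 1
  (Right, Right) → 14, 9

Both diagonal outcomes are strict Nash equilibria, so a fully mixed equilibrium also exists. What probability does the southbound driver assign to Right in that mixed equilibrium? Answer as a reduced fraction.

2/7

The southbound driver's mix q on Centre must make the northbound driver indifferent between Centre and Right.
The northbound driver's payoff from Centre: 5q + 9(1−q). From Right: 3q + 14(1−q).
Set equal: 2q = 5(1−q) → q = 5/7.
Probability on Right is 1 − 5/7 = 2/7.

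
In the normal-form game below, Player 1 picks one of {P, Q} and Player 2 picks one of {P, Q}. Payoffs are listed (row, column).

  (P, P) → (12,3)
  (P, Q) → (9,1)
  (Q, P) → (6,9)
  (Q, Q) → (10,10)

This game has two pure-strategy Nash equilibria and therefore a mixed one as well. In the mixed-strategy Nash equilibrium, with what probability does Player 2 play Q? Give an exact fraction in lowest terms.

Player 2's mix q on P must make Player 1 indifferent between P and Q.
Player 1's payoff from P: 12q + 9(1−q). From Q: 6q + 10(1−q).
Set equal: 6q = 1(1−q) → q = 1/7.
Probability on Q is 1 − 1/7 = 6/7.

6/7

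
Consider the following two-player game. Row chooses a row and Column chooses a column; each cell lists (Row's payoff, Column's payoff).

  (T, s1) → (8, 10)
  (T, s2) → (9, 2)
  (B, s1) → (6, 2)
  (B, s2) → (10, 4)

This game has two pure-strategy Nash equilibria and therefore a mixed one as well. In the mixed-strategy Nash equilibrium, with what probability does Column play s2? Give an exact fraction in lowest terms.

Column's mix q on s1 must make Row indifferent between T and B.
Row's payoff from T: 8q + 9(1−q). From B: 6q + 10(1−q).
Set equal: 2q = 1(1−q) → q = 1/3.
Probability on s2 is 1 − 1/3 = 2/3.

2/3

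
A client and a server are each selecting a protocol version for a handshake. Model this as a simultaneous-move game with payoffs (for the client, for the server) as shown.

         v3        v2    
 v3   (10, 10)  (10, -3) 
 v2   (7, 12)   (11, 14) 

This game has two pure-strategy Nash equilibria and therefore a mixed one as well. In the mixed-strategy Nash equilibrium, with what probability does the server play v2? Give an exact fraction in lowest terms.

3/4

The server's mix q on v3 must make the client indifferent between v3 and v2.
The client's payoff from v3: 10q + 10(1−q). From v2: 7q + 11(1−q).
Set equal: 3q = 1(1−q) → q = 1/4.
Probability on v2 is 1 − 1/4 = 3/4.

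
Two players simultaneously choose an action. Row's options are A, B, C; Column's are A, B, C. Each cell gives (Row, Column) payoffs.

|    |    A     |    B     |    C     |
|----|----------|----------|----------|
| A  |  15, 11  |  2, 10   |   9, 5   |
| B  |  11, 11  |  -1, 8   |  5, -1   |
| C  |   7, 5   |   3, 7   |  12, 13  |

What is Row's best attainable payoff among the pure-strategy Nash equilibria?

Both A is a pure NE (Row: 15 ≥ 11; Column: 11 ≥ 10). Row gets 15.
Both C is a pure NE (Row: 12 ≥ 9; Column: 13 ≥ 7). Row gets 12.
Every other cell has a profitable deviation for at least one player. Highest of {15, 12} is 15.

15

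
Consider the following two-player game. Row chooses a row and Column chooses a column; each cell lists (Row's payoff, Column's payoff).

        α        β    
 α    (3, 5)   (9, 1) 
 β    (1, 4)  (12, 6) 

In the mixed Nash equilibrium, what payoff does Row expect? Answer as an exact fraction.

Column mixes with probability q on α, chosen so Row is indifferent: 3q + 9(1−q) = 1q + 12(1−q) gives q = 3/5.
Row's expected payoff (from either row, since indifferent) is 3·3/5 + 9·2/5 = 27/5.

27/5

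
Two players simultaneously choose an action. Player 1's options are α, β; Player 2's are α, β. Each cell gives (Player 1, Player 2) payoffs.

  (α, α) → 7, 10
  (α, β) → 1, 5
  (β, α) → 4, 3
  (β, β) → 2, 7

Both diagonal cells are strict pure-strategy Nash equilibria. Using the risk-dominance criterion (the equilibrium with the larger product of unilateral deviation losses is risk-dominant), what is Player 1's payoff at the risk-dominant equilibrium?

7

At both α: Player 1 loses 7 − 4 = 3 by deviating; Player 2 loses 10 − 5 = 5. Product = 3·5 = 15.
At both β: Player 1 loses 2 − 1 = 1 by deviating; Player 2 loses 7 − 3 = 4. Product = 1·4 = 4.
15 > 4, so both α is risk-dominant. Player 1's payoff there is 7.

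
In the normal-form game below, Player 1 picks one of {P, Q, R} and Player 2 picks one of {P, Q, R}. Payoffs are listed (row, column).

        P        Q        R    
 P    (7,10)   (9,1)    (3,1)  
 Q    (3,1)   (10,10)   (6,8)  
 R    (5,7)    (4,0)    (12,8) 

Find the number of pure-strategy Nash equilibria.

3

Both P: Player 1 gets 7 (best alternative 5); Player 2 gets 10 (best alternative 1). Neither deviates — NE.
Both Q: Player 1 gets 10 (best alternative 9); Player 2 gets 10 (best alternative 8). Neither deviates — NE.
Both R: Player 1 gets 12 (best alternative 6); Player 2 gets 8 (best alternative 7). Neither deviates — NE.
(P, Q) is not a NE: Player 1 would switch to Q (10 > 9).
No other cell survives both best-response checks, so there are 3 pure NE.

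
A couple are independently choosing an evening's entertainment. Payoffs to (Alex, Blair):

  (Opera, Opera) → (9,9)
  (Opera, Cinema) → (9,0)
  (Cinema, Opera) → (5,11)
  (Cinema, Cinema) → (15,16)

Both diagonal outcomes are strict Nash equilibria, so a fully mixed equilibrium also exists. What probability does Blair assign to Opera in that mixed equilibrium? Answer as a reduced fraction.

Blair's mix q on Opera must make Alex indifferent between Opera and Cinema.
Alex's payoff from Opera: 9q + 9(1−q). From Cinema: 5q + 15(1−q).
Set equal: 4q = 6(1−q) → q = 6/10 = 3/5.

3/5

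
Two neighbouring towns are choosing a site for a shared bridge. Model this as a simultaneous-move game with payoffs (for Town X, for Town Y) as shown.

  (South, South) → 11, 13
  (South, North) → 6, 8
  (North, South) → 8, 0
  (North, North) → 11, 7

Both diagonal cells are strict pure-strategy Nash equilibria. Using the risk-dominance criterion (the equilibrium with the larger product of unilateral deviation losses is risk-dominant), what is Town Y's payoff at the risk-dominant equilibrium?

At both South: Town X loses 11 − 8 = 3 by deviating; Town Y loses 13 − 8 = 5. Product = 3·5 = 15.
At both North: Town X loses 11 − 6 = 5 by deviating; Town Y loses 7 − 0 = 7. Product = 5·7 = 35.
35 > 15, so both North is risk-dominant. Town Y's payoff there is 7.

7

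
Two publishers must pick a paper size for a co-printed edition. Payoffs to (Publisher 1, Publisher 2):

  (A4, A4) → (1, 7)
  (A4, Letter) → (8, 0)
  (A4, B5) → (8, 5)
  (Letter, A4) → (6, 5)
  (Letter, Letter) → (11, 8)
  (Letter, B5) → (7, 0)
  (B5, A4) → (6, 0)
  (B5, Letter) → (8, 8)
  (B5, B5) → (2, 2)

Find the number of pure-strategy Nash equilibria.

1

Both Letter: Publisher 1 gets 11 (best alternative 8); Publisher 2 gets 8 (best alternative 5). Neither deviates — NE.
Both B5 is not a NE: Publisher 1 would switch to A4 (8 > 2).
No other cell survives both best-response checks, so there is 1 pure NE.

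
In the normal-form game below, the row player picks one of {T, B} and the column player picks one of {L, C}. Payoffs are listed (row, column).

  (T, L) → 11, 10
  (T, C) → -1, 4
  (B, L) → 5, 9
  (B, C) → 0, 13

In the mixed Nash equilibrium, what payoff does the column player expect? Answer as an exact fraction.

The row player mixes with probability p on T, chosen so the column player is indifferent: 10p + 9(1−p) = 4p + 13(1−p) gives p = 2/5.
The column player's expected payoff is 10·2/5 + 9·3/5 = 47/5.

47/5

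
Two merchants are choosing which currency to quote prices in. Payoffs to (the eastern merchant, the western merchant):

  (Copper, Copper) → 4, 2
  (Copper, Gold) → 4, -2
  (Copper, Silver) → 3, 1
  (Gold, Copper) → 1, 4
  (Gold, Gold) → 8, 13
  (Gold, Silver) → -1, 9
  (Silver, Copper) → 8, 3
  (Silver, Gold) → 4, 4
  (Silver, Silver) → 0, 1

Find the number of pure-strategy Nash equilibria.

Both Gold: the eastern merchant gets 8 (best alternative 4); the western merchant gets 13 (best alternative 9). Neither deviates — NE.
Both Silver is not a NE: the eastern merchant would switch to Copper (3 > 0).
No other cell survives both best-response checks, so there is 1 pure NE.

1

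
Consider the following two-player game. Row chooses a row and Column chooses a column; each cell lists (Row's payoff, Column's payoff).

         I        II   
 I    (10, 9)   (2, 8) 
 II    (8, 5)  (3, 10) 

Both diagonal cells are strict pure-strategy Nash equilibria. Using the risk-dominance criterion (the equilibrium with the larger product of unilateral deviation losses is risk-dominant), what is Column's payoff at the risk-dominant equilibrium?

At both I: Row loses 10 − 8 = 2 by deviating; Column loses 9 − 8 = 1. Product = 2·1 = 2.
At both II: Row loses 3 − 2 = 1 by deviating; Column loses 10 − 5 = 5. Product = 1·5 = 5.
5 > 2, so both II is risk-dominant. Column's payoff there is 10.

10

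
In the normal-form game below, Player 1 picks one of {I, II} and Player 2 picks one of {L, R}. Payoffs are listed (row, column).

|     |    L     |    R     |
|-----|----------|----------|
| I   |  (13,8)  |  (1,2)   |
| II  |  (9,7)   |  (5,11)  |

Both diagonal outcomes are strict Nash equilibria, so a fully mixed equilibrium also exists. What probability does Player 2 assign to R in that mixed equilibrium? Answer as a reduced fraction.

Player 2's mix q on L must make Player 1 indifferent between I and II.
Player 1's payoff from I: 13q + 1(1−q). From II: 9q + 5(1−q).
Set equal: 4q = 4(1−q) → q = 4/8 = 1/2.
Probability on R is 1 − 1/2 = 1/2.

1/2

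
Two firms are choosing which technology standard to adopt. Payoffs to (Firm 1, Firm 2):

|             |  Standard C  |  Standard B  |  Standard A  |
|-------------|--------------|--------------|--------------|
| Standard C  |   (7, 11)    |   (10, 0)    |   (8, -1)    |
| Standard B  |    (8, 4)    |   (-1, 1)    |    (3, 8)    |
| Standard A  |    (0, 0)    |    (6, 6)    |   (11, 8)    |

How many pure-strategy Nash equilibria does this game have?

1

Both Standard A: Firm 1 gets 11 (best alternative 8); Firm 2 gets 8 (best alternative 6). Neither deviates — NE.
Both Standard B is not a NE: Firm 1 would switch to Standard C (10 > -1).
No other cell survives both best-response checks, so there is 1 pure NE.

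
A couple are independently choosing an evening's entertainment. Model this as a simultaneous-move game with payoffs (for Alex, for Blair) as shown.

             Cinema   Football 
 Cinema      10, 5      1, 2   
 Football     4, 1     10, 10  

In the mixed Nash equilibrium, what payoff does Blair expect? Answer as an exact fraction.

Alex mixes with probability p on Cinema, chosen so Blair is indifferent: 5p + 1(1−p) = 2p + 10(1−p) gives p = 3/4.
Blair's expected payoff is 5·3/4 + 1·1/4 = 4.

4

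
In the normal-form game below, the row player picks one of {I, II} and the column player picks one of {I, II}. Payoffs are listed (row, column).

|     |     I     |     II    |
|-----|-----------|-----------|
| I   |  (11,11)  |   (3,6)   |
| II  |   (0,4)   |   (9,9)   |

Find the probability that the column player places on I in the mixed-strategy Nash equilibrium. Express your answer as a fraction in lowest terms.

The column player's mix q on I must make the row player indifferent between I and II.
The row player's payoff from I: 11q + 3(1−q). From II: 0q + 9(1−q).
Set equal: 11q = 6(1−q) → q = 6/17.

6/17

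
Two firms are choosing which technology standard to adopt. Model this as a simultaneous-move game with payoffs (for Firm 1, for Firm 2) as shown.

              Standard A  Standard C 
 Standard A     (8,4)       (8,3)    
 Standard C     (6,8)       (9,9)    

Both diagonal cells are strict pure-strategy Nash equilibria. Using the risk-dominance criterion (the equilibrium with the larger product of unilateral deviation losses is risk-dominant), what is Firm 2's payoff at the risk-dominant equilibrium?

4

At both Standard A: Firm 1 loses 8 − 6 = 2 by deviating; Firm 2 loses 4 − 3 = 1. Product = 2·1 = 2.
At both Standard C: Firm 1 loses 9 − 8 = 1 by deviating; Firm 2 loses 9 − 8 = 1. Product = 1·1 = 1.
2 > 1, so both Standard A is risk-dominant. Firm 2's payoff there is 4.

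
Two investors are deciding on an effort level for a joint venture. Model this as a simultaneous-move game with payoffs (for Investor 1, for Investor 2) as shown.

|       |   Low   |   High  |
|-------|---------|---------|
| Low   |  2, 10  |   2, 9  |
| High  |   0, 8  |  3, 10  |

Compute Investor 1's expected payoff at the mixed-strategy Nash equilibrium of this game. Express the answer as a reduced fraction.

2

Investor 2 mixes with probability q on Low, chosen so Investor 1 is indifferent: 2q + 2(1−q) = 0q + 3(1−q) gives q = 1/3.
Investor 1's expected payoff (from either row, since indifferent) is 2·1/3 + 2·2/3 = 2.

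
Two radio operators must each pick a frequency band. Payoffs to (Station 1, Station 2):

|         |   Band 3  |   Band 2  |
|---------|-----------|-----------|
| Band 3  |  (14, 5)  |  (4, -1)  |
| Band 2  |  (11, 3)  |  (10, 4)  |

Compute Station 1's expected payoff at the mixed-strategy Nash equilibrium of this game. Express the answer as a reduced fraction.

Station 2 mixes with probability q on Band 3, chosen so Station 1 is indifferent: 14q + 4(1−q) = 11q + 10(1−q) gives q = 2/3.
Station 1's expected payoff (from either row, since indifferent) is 14·2/3 + 4·1/3 = 32/3.

32/3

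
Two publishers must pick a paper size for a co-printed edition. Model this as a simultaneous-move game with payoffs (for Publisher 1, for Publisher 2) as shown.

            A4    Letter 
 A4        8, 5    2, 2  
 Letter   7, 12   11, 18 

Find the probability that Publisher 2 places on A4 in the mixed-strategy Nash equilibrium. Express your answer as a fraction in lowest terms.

9/10

Publisher 2's mix q on A4 must make Publisher 1 indifferent between A4 and Letter.
Publisher 1's payoff from A4: 8q + 2(1−q). From Letter: 7q + 11(1−q).
Set equal: 1q = 9(1−q) → q = 9/10.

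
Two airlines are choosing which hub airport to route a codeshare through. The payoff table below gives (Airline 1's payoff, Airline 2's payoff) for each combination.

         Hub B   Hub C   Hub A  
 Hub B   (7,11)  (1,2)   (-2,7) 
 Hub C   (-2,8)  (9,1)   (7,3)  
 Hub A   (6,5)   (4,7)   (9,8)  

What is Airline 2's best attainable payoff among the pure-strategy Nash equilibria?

Both Hub B is a pure NE (Airline 1: 7 ≥ 6; Airline 2: 11 ≥ 7). Airline 2 gets 11.
Both Hub A is a pure NE (Airline 1: 9 ≥ 7; Airline 2: 8 ≥ 7). Airline 2 gets 8.
Every other cell has a profitable deviation for at least one player. Highest of {11, 8} is 11.

11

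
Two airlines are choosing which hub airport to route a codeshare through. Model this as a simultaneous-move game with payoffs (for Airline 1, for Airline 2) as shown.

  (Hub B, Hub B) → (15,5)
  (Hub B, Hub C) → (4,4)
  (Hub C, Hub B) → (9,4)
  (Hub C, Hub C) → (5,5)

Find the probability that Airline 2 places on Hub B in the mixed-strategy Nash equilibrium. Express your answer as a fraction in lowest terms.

1/7

Airline 2's mix q on Hub B must make Airline 1 indifferent between Hub B and Hub C.
Airline 1's payoff from Hub B: 15q + 4(1−q). From Hub C: 9q + 5(1−q).
Set equal: 6q = 1(1−q) → q = 1/7.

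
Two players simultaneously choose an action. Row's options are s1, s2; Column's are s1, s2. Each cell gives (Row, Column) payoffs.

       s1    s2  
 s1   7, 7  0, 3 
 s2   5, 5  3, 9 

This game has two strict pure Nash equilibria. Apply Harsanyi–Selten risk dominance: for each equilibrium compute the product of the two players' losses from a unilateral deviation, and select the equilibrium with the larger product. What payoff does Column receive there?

At both s1: Row loses 7 − 5 = 2 by deviating; Column loses 7 − 3 = 4. Product = 2·4 = 8.
At both s2: Row loses 3 − 0 = 3 by deviating; Column loses 9 − 5 = 4. Product = 3·4 = 12.
12 > 8, so both s2 is risk-dominant. Column's payoff there is 9.

9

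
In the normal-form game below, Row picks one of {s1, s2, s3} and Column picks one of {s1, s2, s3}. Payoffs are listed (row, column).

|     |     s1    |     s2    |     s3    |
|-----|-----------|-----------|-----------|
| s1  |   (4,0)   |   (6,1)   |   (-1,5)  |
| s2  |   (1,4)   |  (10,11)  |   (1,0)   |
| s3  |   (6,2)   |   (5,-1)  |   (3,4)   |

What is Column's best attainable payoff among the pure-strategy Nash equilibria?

11

Both s2 is a pure NE (Row: 10 ≥ 6; Column: 11 ≥ 4). Column gets 11.
Both s3 is a pure NE (Row: 3 ≥ 1; Column: 4 ≥ 2). Column gets 4.
Every other cell has a profitable deviation for at least one player. Highest of {11, 4} is 11.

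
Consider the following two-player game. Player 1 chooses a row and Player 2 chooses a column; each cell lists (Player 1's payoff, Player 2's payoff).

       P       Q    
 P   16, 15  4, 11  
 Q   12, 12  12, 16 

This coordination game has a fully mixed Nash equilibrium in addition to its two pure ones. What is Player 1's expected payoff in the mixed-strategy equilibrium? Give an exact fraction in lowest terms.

Player 2 mixes with probability q on P, chosen so Player 1 is indifferent: 16q + 4(1−q) = 12q + 12(1−q) gives q = 2/3.
Player 1's expected payoff (from either row, since indifferent) is 16·2/3 + 4·1/3 = 12.

12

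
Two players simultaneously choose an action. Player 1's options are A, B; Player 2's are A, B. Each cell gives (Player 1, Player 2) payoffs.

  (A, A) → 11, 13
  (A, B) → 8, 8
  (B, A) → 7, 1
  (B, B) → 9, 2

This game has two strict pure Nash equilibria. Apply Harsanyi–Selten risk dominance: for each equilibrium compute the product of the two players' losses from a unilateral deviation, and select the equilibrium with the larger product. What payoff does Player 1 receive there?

At both A: Player 1 loses 11 − 7 = 4 by deviating; Player 2 loses 13 − 8 = 5. Product = 4·5 = 20.
At both B: Player 1 loses 9 − 8 = 1 by deviating; Player 2 loses 2 − 1 = 1. Product = 1·1 = 1.
20 > 1, so both A is risk-dominant. Player 1's payoff there is 11.

11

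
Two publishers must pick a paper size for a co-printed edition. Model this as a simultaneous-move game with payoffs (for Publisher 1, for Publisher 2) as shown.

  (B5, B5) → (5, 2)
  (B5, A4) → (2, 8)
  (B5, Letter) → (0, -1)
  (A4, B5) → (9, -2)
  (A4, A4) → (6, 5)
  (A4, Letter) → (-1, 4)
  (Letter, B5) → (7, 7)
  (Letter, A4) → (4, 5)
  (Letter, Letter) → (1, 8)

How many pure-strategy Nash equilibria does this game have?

Both A4: Publisher 1 gets 6 (best alternative 4); Publisher 2 gets 5 (best alternative 4). Neither deviates — NE.
Both Letter: Publisher 1 gets 1 (best alternative 0); Publisher 2 gets 8 (best alternative 7). Neither deviates — NE.
Both B5 is not a NE: Publisher 1 would switch to A4 (9 > 5).
No other cell survives both best-response checks, so there are 2 pure NE.

2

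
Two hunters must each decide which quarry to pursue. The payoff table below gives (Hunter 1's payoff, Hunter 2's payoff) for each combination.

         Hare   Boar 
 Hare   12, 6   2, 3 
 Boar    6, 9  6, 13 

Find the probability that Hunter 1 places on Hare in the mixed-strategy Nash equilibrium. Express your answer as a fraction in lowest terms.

Hunter 1's mix p on Hare must make Hunter 2 indifferent between Hare and Boar.
Hunter 2's payoff from Hare: 6p + 9(1−p). From Boar: 3p + 13(1−p).
Set equal: 3p = 4(1−p) → p = 4/7.

4/7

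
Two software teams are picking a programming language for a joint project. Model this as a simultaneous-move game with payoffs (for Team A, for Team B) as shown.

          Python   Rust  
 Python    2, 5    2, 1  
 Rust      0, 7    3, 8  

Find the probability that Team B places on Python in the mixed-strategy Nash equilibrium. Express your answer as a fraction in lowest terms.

1/3

Team B's mix q on Python must make Team A indifferent between Python and Rust.
Team A's payoff from Python: 2q + 2(1−q). From Rust: 0q + 3(1−q).
Set equal: 2q = 1(1−q) → q = 1/3.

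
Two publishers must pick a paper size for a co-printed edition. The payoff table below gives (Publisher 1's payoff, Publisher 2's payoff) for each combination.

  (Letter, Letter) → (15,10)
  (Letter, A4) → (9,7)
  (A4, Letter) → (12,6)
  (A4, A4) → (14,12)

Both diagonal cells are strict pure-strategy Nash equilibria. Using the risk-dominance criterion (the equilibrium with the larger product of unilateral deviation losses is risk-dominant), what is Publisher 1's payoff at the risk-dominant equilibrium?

14

At both Letter: Publisher 1 loses 15 − 12 = 3 by deviating; Publisher 2 loses 10 − 7 = 3. Product = 3·3 = 9.
At both A4: Publisher 1 loses 14 − 9 = 5 by deviating; Publisher 2 loses 12 − 6 = 6. Product = 5·6 = 30.
30 > 9, so both A4 is risk-dominant. Publisher 1's payoff there is 14.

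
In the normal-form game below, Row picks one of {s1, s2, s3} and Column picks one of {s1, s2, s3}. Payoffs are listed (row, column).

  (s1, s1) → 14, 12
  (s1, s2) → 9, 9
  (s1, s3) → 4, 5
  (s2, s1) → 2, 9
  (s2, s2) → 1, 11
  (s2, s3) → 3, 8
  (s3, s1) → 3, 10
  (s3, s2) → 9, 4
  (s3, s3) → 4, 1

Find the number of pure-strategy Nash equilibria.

1

Both s1: Row gets 14 (best alternative 3); Column gets 12 (best alternative 9). Neither deviates — NE.
Both s3 is not a NE: Column would switch to s1 (10 > 1).
No other cell survives both best-response checks, so there is 1 pure NE.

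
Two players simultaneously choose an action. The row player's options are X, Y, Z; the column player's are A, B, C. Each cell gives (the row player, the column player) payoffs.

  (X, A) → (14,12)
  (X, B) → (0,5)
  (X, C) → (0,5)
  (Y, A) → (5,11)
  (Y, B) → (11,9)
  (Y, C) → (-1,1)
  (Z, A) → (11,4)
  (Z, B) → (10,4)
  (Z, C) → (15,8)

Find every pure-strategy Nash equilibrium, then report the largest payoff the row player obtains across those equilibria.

(X, A) is a pure NE (the row player: 14 ≥ 11; the column player: 12 ≥ 5). The row player gets 14.
(Z, C) is a pure NE (the row player: 15 ≥ 0; the column player: 8 ≥ 4). The row player gets 15.
Every other cell has a profitable deviation for at least one player. Highest of {14, 15} is 15.

15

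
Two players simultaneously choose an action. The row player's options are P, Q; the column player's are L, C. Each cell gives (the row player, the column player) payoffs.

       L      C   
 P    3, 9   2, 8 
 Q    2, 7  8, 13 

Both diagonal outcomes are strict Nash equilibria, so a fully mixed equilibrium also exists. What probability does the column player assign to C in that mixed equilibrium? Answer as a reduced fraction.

1/7

The column player's mix q on L must make the row player indifferent between P and Q.
The row player's payoff from P: 3q + 2(1−q). From Q: 2q + 8(1−q).
Set equal: 1q = 6(1−q) → q = 6/7.
Probability on C is 1 − 6/7 = 1/7.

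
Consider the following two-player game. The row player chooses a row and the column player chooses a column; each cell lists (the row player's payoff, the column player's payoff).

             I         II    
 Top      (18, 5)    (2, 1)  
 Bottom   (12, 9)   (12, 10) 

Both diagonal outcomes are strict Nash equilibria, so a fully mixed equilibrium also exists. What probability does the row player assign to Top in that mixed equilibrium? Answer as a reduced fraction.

The row player's mix p on Top must make the column player indifferent between I and II.
The column player's payoff from I: 5p + 9(1−p). From II: 1p + 10(1−p).
Set equal: 4p = 1(1−p) → p = 1/5.

1/5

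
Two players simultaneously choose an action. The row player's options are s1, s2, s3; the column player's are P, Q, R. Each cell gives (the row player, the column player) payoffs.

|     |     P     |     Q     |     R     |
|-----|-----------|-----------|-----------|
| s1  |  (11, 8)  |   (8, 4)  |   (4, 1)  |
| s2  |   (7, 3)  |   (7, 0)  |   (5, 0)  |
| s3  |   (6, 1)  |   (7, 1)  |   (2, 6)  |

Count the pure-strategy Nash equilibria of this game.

(s1, P): the row player gets 11 (best alternative 7); the column player gets 8 (best alternative 4). Neither deviates — NE.
(s2, Q) is not a NE: the row player would switch to s1 (8 > 7).
No other cell survives both best-response checks, so there is 1 pure NE.

1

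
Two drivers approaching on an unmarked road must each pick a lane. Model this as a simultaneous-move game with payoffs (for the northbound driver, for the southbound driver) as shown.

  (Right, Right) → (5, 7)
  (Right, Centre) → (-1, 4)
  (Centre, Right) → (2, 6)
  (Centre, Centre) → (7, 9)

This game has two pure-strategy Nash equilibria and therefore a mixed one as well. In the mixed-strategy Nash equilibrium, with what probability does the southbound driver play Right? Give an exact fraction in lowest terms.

8/11

The southbound driver's mix q on Right must make the northbound driver indifferent between Right and Centre.
The northbound driver's payoff from Right: 5q + (-1)(1−q). From Centre: 2q + 7(1−q).
Set equal: 3q = 8(1−q) → q = 8/11.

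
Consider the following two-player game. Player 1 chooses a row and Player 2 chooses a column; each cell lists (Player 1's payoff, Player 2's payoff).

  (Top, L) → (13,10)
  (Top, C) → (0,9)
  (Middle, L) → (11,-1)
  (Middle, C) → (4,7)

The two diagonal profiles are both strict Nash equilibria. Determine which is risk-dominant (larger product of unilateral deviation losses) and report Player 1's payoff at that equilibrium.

4

At (Top, L): Player 1 loses 13 − 11 = 2 by deviating; Player 2 loses 10 − 9 = 1. Product = 2·1 = 2.
At (Middle, C): Player 1 loses 4 − 0 = 4 by deviating; Player 2 loses 7 − (-1) = 8. Product = 4·8 = 32.
32 > 2, so (Middle, C) is risk-dominant. Player 1's payoff there is 4.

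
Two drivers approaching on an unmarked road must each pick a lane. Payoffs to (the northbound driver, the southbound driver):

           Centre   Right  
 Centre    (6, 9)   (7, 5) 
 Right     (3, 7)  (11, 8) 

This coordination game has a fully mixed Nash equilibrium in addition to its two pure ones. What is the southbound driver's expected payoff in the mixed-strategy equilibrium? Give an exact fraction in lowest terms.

The northbound driver mixes with probability p on Centre, chosen so the southbound driver is indifferent: 9p + 7(1−p) = 5p + 8(1−p) gives p = 1/5.
The southbound driver's expected payoff is 9·1/5 + 7·4/5 = 37/5.

37/5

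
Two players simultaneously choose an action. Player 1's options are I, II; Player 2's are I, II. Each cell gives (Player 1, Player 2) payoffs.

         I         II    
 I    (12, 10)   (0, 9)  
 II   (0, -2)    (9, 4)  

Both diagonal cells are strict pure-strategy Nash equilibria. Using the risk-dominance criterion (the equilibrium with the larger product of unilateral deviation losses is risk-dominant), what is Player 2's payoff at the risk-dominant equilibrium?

At both I: Player 1 loses 12 − 0 = 12 by deviating; Player 2 loses 10 − 9 = 1. Product = 12·1 = 12.
At both II: Player 1 loses 9 − 0 = 9 by deviating; Player 2 loses 4 − (-2) = 6. Product = 9·6 = 54.
54 > 12, so both II is risk-dominant. Player 2's payoff there is 4.

4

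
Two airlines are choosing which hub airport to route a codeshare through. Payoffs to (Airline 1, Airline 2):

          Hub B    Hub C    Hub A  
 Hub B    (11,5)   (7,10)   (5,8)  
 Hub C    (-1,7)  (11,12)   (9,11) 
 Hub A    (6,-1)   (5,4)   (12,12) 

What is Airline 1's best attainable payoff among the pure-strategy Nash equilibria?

12

Both Hub C is a pure NE (Airline 1: 11 ≥ 7; Airline 2: 12 ≥ 11). Airline 1 gets 11.
Both Hub A is a pure NE (Airline 1: 12 ≥ 9; Airline 2: 12 ≥ 4). Airline 1 gets 12.
Every other cell has a profitable deviation for at least one player. Highest of {11, 12} is 12.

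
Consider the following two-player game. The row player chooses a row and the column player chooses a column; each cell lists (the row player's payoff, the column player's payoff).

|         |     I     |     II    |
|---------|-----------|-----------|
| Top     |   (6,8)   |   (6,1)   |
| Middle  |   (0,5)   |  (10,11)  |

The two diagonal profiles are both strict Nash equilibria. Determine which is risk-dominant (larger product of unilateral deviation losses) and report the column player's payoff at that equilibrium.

8

At (Top, I): the row player loses 6 − 0 = 6 by deviating; the column player loses 8 − 1 = 7. Product = 6·7 = 42.
At (Middle, II): the row player loses 10 − 6 = 4 by deviating; the column player loses 11 − 5 = 6. Product = 4·6 = 24.
42 > 24, so (Top, I) is risk-dominant. The column player's payoff there is 8.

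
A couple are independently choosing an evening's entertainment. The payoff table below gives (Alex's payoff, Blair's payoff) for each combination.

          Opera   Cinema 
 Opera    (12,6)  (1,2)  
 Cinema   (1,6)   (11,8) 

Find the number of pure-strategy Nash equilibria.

2

Both Opera: Alex gets 12 (best alternative 1); Blair gets 6 (best alternative 2). Neither deviates — NE.
Both Cinema: Alex gets 11 (best alternative 1); Blair gets 8 (best alternative 6). Neither deviates — NE.
(Opera, Cinema) is not a NE: Alex would switch to Cinema (11 > 1).
No other cell survives both best-response checks, so there are 2 pure NE.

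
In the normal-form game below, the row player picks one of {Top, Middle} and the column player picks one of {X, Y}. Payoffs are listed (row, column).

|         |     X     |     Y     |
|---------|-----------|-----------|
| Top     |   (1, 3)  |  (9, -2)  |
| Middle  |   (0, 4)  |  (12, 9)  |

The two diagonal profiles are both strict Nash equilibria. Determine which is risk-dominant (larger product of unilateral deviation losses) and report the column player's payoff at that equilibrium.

9

At (Top, X): the row player loses 1 − 0 = 1 by deviating; the column player loses 3 − (-2) = 5. Product = 1·5 = 5.
At (Middle, Y): the row player loses 12 − 9 = 3 by deviating; the column player loses 9 − 4 = 5. Product = 3·5 = 15.
15 > 5, so (Middle, Y) is risk-dominant. The column player's payoff there is 9.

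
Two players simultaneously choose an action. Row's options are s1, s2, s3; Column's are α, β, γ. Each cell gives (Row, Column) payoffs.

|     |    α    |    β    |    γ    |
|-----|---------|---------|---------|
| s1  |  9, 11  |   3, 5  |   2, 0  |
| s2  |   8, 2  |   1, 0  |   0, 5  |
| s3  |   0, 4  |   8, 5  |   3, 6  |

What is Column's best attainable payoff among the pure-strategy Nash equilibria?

11

(s1, α) is a pure NE (Row: 9 ≥ 8; Column: 11 ≥ 5). Column gets 11.
(s3, γ) is a pure NE (Row: 3 ≥ 2; Column: 6 ≥ 5). Column gets 6.
Every other cell has a profitable deviation for at least one player. Highest of {11, 6} is 11.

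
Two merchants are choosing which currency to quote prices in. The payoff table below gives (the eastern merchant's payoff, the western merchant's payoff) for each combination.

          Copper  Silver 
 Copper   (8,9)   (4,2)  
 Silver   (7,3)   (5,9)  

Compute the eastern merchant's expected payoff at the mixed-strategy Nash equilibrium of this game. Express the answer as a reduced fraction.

The western merchant mixes with probability q on Copper, chosen so the eastern merchant is indifferent: 8q + 4(1−q) = 7q + 5(1−q) gives q = 1/2.
The eastern merchant's expected payoff (from either row, since indifferent) is 8·1/2 + 4·1/2 = 6.

6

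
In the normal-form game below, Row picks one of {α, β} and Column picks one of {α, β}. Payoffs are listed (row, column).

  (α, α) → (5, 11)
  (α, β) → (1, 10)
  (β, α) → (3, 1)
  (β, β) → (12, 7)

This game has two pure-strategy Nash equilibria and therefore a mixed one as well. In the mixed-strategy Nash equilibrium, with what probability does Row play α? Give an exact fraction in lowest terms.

Row's mix p on α must make Column indifferent between α and β.
Column's payoff from α: 11p + 1(1−p). From β: 10p + 7(1−p).
Set equal: 1p = 6(1−p) → p = 6/7.

6/7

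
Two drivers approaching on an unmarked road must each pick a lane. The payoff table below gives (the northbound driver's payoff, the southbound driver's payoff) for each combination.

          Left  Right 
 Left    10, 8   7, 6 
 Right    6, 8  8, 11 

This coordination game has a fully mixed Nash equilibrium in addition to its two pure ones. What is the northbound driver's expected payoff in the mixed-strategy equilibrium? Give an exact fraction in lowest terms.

38/5

The southbound driver mixes with probability q on Left, chosen so the northbound driver is indifferent: 10q + 7(1−q) = 6q + 8(1−q) gives q = 1/5.
The northbound driver's expected payoff (from either row, since indifferent) is 10·1/5 + 7·4/5 = 38/5.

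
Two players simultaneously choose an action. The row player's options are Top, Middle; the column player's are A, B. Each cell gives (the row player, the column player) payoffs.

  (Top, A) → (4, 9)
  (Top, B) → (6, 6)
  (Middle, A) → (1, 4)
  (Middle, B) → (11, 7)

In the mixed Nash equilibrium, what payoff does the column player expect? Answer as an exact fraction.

13/2

The row player mixes with probability p on Top, chosen so the column player is indifferent: 9p + 4(1−p) = 6p + 7(1−p) gives p = 1/2.
The column player's expected payoff is 9·1/2 + 4·1/2 = 13/2.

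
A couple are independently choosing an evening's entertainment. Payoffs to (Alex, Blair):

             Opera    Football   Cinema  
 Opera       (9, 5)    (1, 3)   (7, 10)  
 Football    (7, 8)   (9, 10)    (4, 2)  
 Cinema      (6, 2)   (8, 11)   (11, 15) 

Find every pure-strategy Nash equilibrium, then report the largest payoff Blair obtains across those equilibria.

Both Football is a pure NE (Alex: 9 ≥ 8; Blair: 10 ≥ 8). Blair gets 10.
Both Cinema is a pure NE (Alex: 11 ≥ 7; Blair: 15 ≥ 11). Blair gets 15.
Every other cell has a profitable deviation for at least one player. Highest of {10, 15} is 15.

15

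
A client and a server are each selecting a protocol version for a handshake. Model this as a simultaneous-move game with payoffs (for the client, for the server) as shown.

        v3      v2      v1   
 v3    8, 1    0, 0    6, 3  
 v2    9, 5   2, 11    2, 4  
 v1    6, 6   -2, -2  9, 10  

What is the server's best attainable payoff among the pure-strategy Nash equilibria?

11

Both v2 is a pure NE (the client: 2 ≥ 0; the server: 11 ≥ 5). The server gets 11.
Both v1 is a pure NE (the client: 9 ≥ 6; the server: 10 ≥ 6). The server gets 10.
Every other cell has a profitable deviation for at least one player. Highest of {11, 10} is 11.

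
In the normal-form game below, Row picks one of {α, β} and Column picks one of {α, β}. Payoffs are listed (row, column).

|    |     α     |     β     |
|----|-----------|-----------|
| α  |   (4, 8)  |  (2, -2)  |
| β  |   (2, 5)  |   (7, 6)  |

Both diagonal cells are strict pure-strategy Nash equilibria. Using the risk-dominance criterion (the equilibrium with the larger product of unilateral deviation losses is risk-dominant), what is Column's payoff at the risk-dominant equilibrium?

8

At both α: Row loses 4 − 2 = 2 by deviating; Column loses 8 − (-2) = 10. Product = 2·10 = 20.
At both β: Row loses 7 − 2 = 5 by deviating; Column loses 6 − 5 = 1. Product = 5·1 = 5.
20 > 5, so both α is risk-dominant. Column's payoff there is 8.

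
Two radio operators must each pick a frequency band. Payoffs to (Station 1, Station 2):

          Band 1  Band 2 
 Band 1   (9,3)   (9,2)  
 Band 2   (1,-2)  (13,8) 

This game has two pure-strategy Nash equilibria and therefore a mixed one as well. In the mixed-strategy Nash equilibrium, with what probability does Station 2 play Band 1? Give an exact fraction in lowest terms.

Station 2's mix q on Band 1 must make Station 1 indifferent between Band 1 and Band 2.
Station 1's payoff from Band 1: 9q + 9(1−q). From Band 2: 1q + 13(1−q).
Set equal: 8q = 4(1−q) → q = 4/12 = 1/3.

1/3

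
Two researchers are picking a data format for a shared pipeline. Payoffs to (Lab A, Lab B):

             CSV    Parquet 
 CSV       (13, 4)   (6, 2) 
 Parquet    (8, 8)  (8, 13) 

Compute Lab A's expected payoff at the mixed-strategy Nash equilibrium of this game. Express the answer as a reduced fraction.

8

Lab B mixes with probability q on CSV, chosen so Lab A is indifferent: 13q + 6(1−q) = 8q + 8(1−q) gives q = 2/7.
Lab A's expected payoff (from either row, since indifferent) is 13·2/7 + 6·5/7 = 8.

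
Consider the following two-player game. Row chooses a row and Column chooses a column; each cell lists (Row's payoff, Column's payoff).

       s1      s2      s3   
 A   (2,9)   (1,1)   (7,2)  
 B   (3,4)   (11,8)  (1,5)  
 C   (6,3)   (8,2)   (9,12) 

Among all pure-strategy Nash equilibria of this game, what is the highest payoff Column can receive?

12

(B, s2) is a pure NE (Row: 11 ≥ 8; Column: 8 ≥ 5). Column gets 8.
(C, s3) is a pure NE (Row: 9 ≥ 7; Column: 12 ≥ 3). Column gets 12.
Every other cell has a profitable deviation for at least one player. Highest of {8, 12} is 12.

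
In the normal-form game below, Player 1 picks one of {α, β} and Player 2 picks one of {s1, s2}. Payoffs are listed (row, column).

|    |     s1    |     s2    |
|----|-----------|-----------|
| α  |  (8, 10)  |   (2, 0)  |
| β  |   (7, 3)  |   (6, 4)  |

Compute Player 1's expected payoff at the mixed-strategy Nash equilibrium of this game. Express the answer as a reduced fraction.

Player 2 mixes with probability q on s1, chosen so Player 1 is indifferent: 8q + 2(1−q) = 7q + 6(1−q) gives q = 4/5.
Player 1's expected payoff (from either row, since indifferent) is 8·4/5 + 2·1/5 = 34/5.

34/5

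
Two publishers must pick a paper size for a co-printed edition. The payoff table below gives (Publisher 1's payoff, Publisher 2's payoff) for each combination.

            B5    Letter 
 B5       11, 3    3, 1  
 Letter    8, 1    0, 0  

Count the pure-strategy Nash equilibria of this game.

1

Both B5: Publisher 1 gets 11 (best alternative 8); Publisher 2 gets 3 (best alternative 1). Neither deviates — NE.
Both Letter is not a NE: Publisher 1 would switch to B5 (3 > 0).
No other cell survives both best-response checks, so there is 1 pure NE.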